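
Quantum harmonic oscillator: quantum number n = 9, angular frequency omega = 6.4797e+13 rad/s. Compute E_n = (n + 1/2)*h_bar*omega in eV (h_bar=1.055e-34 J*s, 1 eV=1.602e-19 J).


E = (n + 1/2) * h_bar * omega
= (9 + 0.5) * 1.055e-34 * 6.4797e+13
= 9.5 * 6.8361e-21
= 6.4943e-20 J
= 0.4054 eV

0.4054


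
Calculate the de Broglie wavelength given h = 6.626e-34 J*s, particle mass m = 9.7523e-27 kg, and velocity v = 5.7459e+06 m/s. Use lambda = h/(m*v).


lambda = h / (m * v)
= 6.626e-34 / (9.7523e-27 * 5.7459e+06)
= 6.626e-34 / 5.6036e-20
= 1.1825e-14 m

1.1825e-14


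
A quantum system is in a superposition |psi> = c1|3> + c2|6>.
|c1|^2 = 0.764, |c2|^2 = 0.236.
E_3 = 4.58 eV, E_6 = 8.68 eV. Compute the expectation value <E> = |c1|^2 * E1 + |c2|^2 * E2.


<E> = |c1|^2 * E1 + |c2|^2 * E2
= 0.764 * 4.58 + 0.236 * 8.68
= 3.4991 + 2.0485
= 5.5476 eV

5.5476


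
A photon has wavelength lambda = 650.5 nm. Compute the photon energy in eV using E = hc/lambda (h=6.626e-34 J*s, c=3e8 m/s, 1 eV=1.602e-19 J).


E = hc / lambda
= (6.626e-34)(3e8) / (650.5e-9)
= 1.9878e-25 / 6.5050e-07
= 3.0558e-19 J
Converting to eV: 3.0558e-19 / 1.602e-19
= 1.9075 eV

1.9075


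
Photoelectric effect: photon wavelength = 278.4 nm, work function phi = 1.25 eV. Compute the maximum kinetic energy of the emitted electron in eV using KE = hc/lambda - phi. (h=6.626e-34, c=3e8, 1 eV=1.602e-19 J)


E_photon = hc / lambda
= (6.626e-34)(3e8) / (278.4e-9)
= 7.1401e-19 J
= 4.457 eV
KE = E_photon - phi
= 4.457 - 1.25
= 3.207 eV

3.207


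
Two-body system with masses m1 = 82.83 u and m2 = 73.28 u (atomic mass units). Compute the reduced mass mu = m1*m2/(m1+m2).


mu = m1 * m2 / (m1 + m2)
= 82.83 * 73.28 / (82.83 + 73.28)
= 6069.7824 / 156.11
= 38.8814 u

38.8814


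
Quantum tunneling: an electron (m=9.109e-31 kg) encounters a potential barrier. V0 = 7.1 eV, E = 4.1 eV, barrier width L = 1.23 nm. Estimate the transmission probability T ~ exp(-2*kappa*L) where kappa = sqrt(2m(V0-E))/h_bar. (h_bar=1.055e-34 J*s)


V0 - E = 3.0 eV = 4.8060e-19 J
kappa = sqrt(2 * m * (V0-E)) / h_bar
= sqrt(2 * 9.109e-31 * 4.8060e-19) / 1.055e-34
= 8.8693e+09 /m
2*kappa*L = 2 * 8.8693e+09 * 1.23e-9
= 21.8185
T = exp(-21.8185) = 3.344615e-10

3.344615e-10


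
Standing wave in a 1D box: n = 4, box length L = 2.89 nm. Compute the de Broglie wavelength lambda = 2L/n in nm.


lambda = 2L / n
= 2 * 2.89 / 4
= 5.78 / 4
= 1.445 nm

1.445


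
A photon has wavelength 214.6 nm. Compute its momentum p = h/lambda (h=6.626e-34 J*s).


p = h / lambda
= 6.626e-34 / (214.6e-9)
= 6.626e-34 / 2.1460e-07
= 3.0876e-27 kg*m/s

3.0876e-27


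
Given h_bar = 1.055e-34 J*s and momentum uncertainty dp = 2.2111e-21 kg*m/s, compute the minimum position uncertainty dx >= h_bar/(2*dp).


dx = h_bar / (2 * dp)
= 1.055e-34 / (2 * 2.2111e-21)
= 1.055e-34 / 4.4222e-21
= 2.3857e-14 m

2.3857e-14


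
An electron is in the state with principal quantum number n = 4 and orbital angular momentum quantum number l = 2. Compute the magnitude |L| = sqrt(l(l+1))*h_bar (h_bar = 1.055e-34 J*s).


L = sqrt(l*(l+1)) * h_bar
= sqrt(2 * 3) * 1.055e-34
= sqrt(6) * 1.055e-34
= 2.4495 * 1.055e-34
= 2.5842e-34 J*s

2.5842e-34


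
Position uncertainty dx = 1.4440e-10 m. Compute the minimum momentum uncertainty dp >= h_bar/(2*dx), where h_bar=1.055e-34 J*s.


dp = h_bar / (2 * dx)
= 1.055e-34 / (2 * 1.4440e-10)
= 1.055e-34 / 2.8880e-10
= 3.6530e-25 kg*m/s

3.6530e-25


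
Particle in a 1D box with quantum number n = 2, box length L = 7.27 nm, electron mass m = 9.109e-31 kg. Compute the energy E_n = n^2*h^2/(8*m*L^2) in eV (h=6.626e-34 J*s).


E = n^2 * h^2 / (8 * m * L^2)
= 2^2 * (6.626e-34)^2 / (8 * 9.109e-31 * (7.27e-9)^2)
= 4 * 4.3904e-67 / (8 * 9.109e-31 * 5.2853e-17)
= 4.5597e-21 J
= 0.0285 eV

0.0285


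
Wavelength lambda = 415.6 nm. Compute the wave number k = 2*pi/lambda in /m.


k = 2 * pi / lambda
= 6.2832 / (415.6e-9)
= 6.2832 / 4.1560e-07
= 1.5118e+07 /m

1.5118e+07


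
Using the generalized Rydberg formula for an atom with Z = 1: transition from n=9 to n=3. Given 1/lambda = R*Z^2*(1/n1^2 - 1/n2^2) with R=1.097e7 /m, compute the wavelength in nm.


1/lambda = R * Z^2 * (1/n1^2 - 1/n2^2)
= 1.097e7 * 1^2 * (1/3^2 - 1/9^2)
= 1.097e7 * 1 * (0.111111 - 0.012346)
= 1.0835e+06 /m
lambda = 1 / 1.0835e+06
= 922.9717 nm

922.9717


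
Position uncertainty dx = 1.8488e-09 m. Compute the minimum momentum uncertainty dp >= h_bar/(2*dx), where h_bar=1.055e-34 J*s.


dp = h_bar / (2 * dx)
= 1.055e-34 / (2 * 1.8488e-09)
= 1.055e-34 / 3.6976e-09
= 2.8532e-26 kg*m/s

2.8532e-26


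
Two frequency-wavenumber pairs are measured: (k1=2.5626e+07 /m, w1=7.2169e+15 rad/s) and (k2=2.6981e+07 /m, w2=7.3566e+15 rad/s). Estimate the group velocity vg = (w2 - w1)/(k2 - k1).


vg = (w2 - w1) / (k2 - k1)
= (7.3566e+15 - 7.2169e+15) / (2.6981e+07 - 2.5626e+07)
= 1.3970e+14 / 1.3550e+06
= 1.0310e+08 m/s

1.0310e+08


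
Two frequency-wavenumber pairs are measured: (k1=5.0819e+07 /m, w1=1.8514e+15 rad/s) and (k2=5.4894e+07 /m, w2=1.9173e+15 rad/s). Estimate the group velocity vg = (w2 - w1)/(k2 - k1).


vg = (w2 - w1) / (k2 - k1)
= (1.9173e+15 - 1.8514e+15) / (5.4894e+07 - 5.0819e+07)
= 6.5900e+13 / 4.0750e+06
= 1.6172e+07 m/s

1.6172e+07


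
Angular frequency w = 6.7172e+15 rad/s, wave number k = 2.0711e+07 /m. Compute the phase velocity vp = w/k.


vp = w / k
= 6.7172e+15 / 2.0711e+07
= 3.2433e+08 m/s

3.2433e+08


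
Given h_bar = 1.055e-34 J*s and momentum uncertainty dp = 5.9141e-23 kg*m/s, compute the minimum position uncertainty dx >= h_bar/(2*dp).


dx = h_bar / (2 * dp)
= 1.055e-34 / (2 * 5.9141e-23)
= 1.055e-34 / 1.1828e-22
= 8.9194e-13 m

8.9194e-13


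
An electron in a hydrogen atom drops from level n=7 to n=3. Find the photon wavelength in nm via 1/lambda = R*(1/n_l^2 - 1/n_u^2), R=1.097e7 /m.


1/lambda = R * (1/n_l^2 - 1/n_u^2)
= 1.097e7 * (1/3^2 - 1/7^2)
= 1.097e7 * (0.111111 - 0.020408)
= 1.097e7 * 0.090703
= 9.9501e+05 /m
lambda = 1 / 9.9501e+05 = 1005.0137 nm

1005.0137


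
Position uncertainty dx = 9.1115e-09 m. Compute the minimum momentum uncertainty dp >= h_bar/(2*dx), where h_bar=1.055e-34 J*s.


dp = h_bar / (2 * dx)
= 1.055e-34 / (2 * 9.1115e-09)
= 1.055e-34 / 1.8223e-08
= 5.7894e-27 kg*m/s

5.7894e-27


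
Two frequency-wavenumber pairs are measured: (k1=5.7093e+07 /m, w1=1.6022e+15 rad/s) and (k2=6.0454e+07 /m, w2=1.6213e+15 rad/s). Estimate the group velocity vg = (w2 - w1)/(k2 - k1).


vg = (w2 - w1) / (k2 - k1)
= (1.6213e+15 - 1.6022e+15) / (6.0454e+07 - 5.7093e+07)
= 1.9100e+13 / 3.3610e+06
= 5.6828e+06 m/s

5.6828e+06


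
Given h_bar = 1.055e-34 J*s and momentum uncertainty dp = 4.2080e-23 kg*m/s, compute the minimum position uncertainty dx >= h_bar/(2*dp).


dx = h_bar / (2 * dp)
= 1.055e-34 / (2 * 4.2080e-23)
= 1.055e-34 / 8.4160e-23
= 1.2536e-12 m

1.2536e-12


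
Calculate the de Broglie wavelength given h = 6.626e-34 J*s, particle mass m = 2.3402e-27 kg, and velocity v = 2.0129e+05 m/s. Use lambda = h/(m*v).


lambda = h / (m * v)
= 6.626e-34 / (2.3402e-27 * 2.0129e+05)
= 6.626e-34 / 4.7106e-22
= 1.4066e-12 m

1.4066e-12


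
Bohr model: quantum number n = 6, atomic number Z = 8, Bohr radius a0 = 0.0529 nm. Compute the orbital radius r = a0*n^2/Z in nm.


r = a0 * n^2 / Z
= 0.0529 * 6^2 / 8
= 0.0529 * 36 / 8
= 0.2381 nm

0.2381


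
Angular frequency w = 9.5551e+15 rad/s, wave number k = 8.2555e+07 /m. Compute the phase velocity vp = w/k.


vp = w / k
= 9.5551e+15 / 8.2555e+07
= 1.1574e+08 m/s

1.1574e+08


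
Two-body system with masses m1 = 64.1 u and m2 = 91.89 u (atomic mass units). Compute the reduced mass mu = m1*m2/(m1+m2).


mu = m1 * m2 / (m1 + m2)
= 64.1 * 91.89 / (64.1 + 91.89)
= 5890.149 / 155.99
= 37.7598 u

37.7598


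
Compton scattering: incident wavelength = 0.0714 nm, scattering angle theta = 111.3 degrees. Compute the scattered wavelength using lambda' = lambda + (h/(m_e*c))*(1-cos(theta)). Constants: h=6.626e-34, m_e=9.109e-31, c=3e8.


Compton wavelength: h/(m_e*c) = 2.4247e-12 m
d_lambda = 2.4247e-12 * (1 - cos(111.3 deg))
= 2.4247e-12 * 1.363251
= 3.3055e-12 m = 0.003305 nm
lambda' = 0.0714 + 0.003305
= 0.074705 nm

0.074705


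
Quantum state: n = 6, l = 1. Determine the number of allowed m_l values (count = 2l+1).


m_l ranges from -l to +l in integer steps
So m_l goes from -1 to +1
Count = 2l + 1 = 2*1 + 1
= 3

3


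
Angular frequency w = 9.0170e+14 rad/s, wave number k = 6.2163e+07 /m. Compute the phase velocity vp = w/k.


vp = w / k
= 9.0170e+14 / 6.2163e+07
= 1.4505e+07 m/s

1.4505e+07


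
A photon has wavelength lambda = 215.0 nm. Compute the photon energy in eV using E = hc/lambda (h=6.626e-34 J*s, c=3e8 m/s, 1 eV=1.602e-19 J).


E = hc / lambda
= (6.626e-34)(3e8) / (215.0e-9)
= 1.9878e-25 / 2.1500e-07
= 9.2456e-19 J
Converting to eV: 9.2456e-19 / 1.602e-19
= 5.7713 eV

5.7713


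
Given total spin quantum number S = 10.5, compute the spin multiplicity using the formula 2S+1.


Spin multiplicity = 2S + 1
= 2 * 10.5 + 1
= 21.0 + 1
= 22

22


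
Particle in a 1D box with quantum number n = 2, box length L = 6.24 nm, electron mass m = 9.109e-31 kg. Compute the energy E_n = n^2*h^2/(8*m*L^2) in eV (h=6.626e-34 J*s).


E = n^2 * h^2 / (8 * m * L^2)
= 2^2 * (6.626e-34)^2 / (8 * 9.109e-31 * (6.24e-9)^2)
= 4 * 4.3904e-67 / (8 * 9.109e-31 * 3.8938e-17)
= 6.1892e-21 J
= 0.0386 eV

0.0386


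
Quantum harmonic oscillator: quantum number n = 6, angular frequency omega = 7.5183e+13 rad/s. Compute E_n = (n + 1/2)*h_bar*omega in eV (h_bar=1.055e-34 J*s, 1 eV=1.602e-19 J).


E = (n + 1/2) * h_bar * omega
= (6 + 0.5) * 1.055e-34 * 7.5183e+13
= 6.5 * 7.9318e-21
= 5.1557e-20 J
= 0.3218 eV

0.3218


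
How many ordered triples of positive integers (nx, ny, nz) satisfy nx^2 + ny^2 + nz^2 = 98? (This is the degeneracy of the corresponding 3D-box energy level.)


Enumerate all (nx, ny, nz) with nx^2 + ny^2 + nz^2 = 98:
(1,4,9)
(1,9,4)
(3,5,8)
(3,8,5)
(4,1,9)
(4,9,1)
(5,3,8)
(5,8,3)
(8,3,5)
(8,5,3)
(9,1,4)
(9,4,1)
Total degeneracy = 12

12


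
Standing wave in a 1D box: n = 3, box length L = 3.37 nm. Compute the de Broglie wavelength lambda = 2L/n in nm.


lambda = 2L / n
= 2 * 3.37 / 3
= 6.74 / 3
= 2.2467 nm

2.2467


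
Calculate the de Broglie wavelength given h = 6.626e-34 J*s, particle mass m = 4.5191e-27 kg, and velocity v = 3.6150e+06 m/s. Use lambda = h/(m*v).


lambda = h / (m * v)
= 6.626e-34 / (4.5191e-27 * 3.6150e+06)
= 6.626e-34 / 1.6337e-20
= 4.0559e-14 m

4.0559e-14


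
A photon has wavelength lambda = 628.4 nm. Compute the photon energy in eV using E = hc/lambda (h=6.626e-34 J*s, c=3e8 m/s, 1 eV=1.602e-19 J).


E = hc / lambda
= (6.626e-34)(3e8) / (628.4e-9)
= 1.9878e-25 / 6.2840e-07
= 3.1633e-19 J
Converting to eV: 3.1633e-19 / 1.602e-19
= 1.9746 eV

1.9746


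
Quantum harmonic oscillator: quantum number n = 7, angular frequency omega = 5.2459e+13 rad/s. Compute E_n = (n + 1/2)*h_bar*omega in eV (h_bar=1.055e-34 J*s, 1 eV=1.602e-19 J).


E = (n + 1/2) * h_bar * omega
= (7 + 0.5) * 1.055e-34 * 5.2459e+13
= 7.5 * 5.5344e-21
= 4.1508e-20 J
= 0.2591 eV

0.2591


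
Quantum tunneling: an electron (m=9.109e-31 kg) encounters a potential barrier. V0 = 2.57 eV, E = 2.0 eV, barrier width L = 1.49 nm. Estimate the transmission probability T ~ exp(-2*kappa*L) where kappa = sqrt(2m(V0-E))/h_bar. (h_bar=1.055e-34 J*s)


V0 - E = 0.57 eV = 9.1314e-20 J
kappa = sqrt(2 * m * (V0-E)) / h_bar
= sqrt(2 * 9.109e-31 * 9.1314e-20) / 1.055e-34
= 3.8660e+09 /m
2*kappa*L = 2 * 3.8660e+09 * 1.49e-9
= 11.5208
T = exp(-11.5208) = 9.921511e-06

9.921511e-06


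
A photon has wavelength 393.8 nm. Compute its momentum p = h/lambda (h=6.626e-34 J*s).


p = h / lambda
= 6.626e-34 / (393.8e-9)
= 6.626e-34 / 3.9380e-07
= 1.6826e-27 kg*m/s

1.6826e-27


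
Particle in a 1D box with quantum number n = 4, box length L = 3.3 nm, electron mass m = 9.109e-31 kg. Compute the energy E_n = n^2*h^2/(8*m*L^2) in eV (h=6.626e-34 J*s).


E = n^2 * h^2 / (8 * m * L^2)
= 4^2 * (6.626e-34)^2 / (8 * 9.109e-31 * (3.3e-9)^2)
= 16 * 4.3904e-67 / (8 * 9.109e-31 * 1.0890e-17)
= 8.8519e-20 J
= 0.5526 eV

0.5526


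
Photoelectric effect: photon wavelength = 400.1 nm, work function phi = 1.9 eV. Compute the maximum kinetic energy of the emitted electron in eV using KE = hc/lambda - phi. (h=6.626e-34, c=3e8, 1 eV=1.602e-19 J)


E_photon = hc / lambda
= (6.626e-34)(3e8) / (400.1e-9)
= 4.9683e-19 J
= 3.1013 eV
KE = E_photon - phi
= 3.1013 - 1.9
= 1.2013 eV

1.2013


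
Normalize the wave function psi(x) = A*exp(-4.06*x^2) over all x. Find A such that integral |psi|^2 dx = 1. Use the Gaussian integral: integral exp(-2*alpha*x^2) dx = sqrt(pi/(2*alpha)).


integral |psi|^2 dx = A^2 * sqrt(pi/(2*alpha)) = 1
A^2 = sqrt(2*alpha/pi)
= sqrt(2 * 4.06 / pi)
= 1.607693
A = sqrt(1.607693)
= 1.2679

1.2679


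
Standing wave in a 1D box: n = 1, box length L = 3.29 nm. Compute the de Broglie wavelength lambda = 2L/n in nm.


lambda = 2L / n
= 2 * 3.29 / 1
= 6.58 / 1
= 6.58 nm

6.58


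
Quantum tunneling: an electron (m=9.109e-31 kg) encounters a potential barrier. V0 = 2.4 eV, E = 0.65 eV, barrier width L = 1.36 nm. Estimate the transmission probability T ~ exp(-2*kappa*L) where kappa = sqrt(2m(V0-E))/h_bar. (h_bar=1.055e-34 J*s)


V0 - E = 1.75 eV = 2.8035e-19 J
kappa = sqrt(2 * m * (V0-E)) / h_bar
= sqrt(2 * 9.109e-31 * 2.8035e-19) / 1.055e-34
= 6.7740e+09 /m
2*kappa*L = 2 * 6.7740e+09 * 1.36e-9
= 18.4254
T = exp(-18.4254) = 9.952856e-09

9.952856e-09


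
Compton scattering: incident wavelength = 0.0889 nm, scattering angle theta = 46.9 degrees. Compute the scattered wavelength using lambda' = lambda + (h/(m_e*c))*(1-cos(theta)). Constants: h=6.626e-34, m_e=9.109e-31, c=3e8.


Compton wavelength: h/(m_e*c) = 2.4247e-12 m
d_lambda = 2.4247e-12 * (1 - cos(46.9 deg))
= 2.4247e-12 * 0.316726
= 7.6797e-13 m = 0.000768 nm
lambda' = 0.0889 + 0.000768
= 0.089668 nm

0.089668


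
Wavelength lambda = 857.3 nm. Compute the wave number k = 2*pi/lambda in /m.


k = 2 * pi / lambda
= 6.2832 / (857.3e-9)
= 6.2832 / 8.5730e-07
= 7.3290e+06 /m

7.3290e+06


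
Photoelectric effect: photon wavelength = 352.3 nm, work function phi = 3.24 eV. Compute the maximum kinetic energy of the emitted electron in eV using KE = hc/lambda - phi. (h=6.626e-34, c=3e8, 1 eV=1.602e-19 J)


E_photon = hc / lambda
= (6.626e-34)(3e8) / (352.3e-9)
= 5.6424e-19 J
= 3.5221 eV
KE = E_photon - phi
= 3.5221 - 3.24
= 0.2821 eV

0.2821


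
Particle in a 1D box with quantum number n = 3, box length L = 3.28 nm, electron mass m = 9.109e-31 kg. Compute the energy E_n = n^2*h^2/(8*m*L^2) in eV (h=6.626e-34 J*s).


E = n^2 * h^2 / (8 * m * L^2)
= 3^2 * (6.626e-34)^2 / (8 * 9.109e-31 * (3.28e-9)^2)
= 9 * 4.3904e-67 / (8 * 9.109e-31 * 1.0758e-17)
= 5.0401e-20 J
= 0.3146 eV

0.3146


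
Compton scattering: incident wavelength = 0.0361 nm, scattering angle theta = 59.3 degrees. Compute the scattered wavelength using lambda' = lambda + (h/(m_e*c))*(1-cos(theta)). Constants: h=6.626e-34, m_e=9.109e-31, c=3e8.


Compton wavelength: h/(m_e*c) = 2.4247e-12 m
d_lambda = 2.4247e-12 * (1 - cos(59.3 deg))
= 2.4247e-12 * 0.489457
= 1.1868e-12 m = 0.001187 nm
lambda' = 0.0361 + 0.001187
= 0.037287 nm

0.037287


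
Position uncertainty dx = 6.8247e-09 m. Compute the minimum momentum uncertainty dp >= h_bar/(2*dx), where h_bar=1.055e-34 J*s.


dp = h_bar / (2 * dx)
= 1.055e-34 / (2 * 6.8247e-09)
= 1.055e-34 / 1.3649e-08
= 7.7293e-27 kg*m/s

7.7293e-27


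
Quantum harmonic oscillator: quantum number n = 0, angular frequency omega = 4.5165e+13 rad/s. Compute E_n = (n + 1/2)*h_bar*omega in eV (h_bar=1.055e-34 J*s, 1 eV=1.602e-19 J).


E = (n + 1/2) * h_bar * omega
= (0 + 0.5) * 1.055e-34 * 4.5165e+13
= 0.5 * 4.7649e-21
= 2.3825e-21 J
= 0.0149 eV

0.0149


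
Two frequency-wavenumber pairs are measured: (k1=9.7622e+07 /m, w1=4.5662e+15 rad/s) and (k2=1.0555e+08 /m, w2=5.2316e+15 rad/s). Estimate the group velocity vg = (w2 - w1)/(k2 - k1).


vg = (w2 - w1) / (k2 - k1)
= (5.2316e+15 - 4.5662e+15) / (1.0555e+08 - 9.7622e+07)
= 6.6540e+14 / 7.9280e+06
= 8.3930e+07 m/s

8.3930e+07


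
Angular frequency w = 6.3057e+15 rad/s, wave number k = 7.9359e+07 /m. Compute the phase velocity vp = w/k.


vp = w / k
= 6.3057e+15 / 7.9359e+07
= 7.9458e+07 m/s

7.9458e+07


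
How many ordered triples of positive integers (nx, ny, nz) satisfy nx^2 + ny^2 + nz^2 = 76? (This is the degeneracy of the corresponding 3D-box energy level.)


Enumerate all (nx, ny, nz) with nx^2 + ny^2 + nz^2 = 76:
(2,6,6)
(6,2,6)
(6,6,2)
Total degeneracy = 3

3


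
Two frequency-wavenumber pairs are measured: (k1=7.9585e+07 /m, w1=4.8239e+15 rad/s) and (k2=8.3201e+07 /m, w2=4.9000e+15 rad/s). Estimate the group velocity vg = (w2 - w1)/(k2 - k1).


vg = (w2 - w1) / (k2 - k1)
= (4.9000e+15 - 4.8239e+15) / (8.3201e+07 - 7.9585e+07)
= 7.6100e+13 / 3.6160e+06
= 2.1045e+07 m/s

2.1045e+07


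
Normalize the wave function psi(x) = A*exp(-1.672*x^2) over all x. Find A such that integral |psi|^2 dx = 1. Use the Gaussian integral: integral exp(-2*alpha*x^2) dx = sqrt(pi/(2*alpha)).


integral |psi|^2 dx = A^2 * sqrt(pi/(2*alpha)) = 1
A^2 = sqrt(2*alpha/pi)
= sqrt(2 * 1.672 / pi)
= 1.031711
A = sqrt(1.031711)
= 1.0157

1.0157


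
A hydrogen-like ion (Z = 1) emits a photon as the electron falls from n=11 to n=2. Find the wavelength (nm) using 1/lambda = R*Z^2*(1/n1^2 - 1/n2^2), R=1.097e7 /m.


1/lambda = R * Z^2 * (1/n1^2 - 1/n2^2)
= 1.097e7 * 1^2 * (1/2^2 - 1/11^2)
= 1.097e7 * 1 * (0.25 - 0.008264)
= 2.6518e+06 /m
lambda = 1 / 2.6518e+06
= 377.0968 nm

377.0968


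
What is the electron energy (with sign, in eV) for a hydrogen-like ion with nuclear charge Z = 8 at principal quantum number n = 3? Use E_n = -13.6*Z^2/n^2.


E_n = -13.6 * Z^2 / n^2
= -13.6 * 8^2 / 3^2
= -13.6 * 64 / 9
= -96.7111 eV

-96.7111


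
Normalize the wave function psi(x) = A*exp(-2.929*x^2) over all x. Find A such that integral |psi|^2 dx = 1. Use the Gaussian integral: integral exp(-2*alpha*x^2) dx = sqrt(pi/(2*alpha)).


integral |psi|^2 dx = A^2 * sqrt(pi/(2*alpha)) = 1
A^2 = sqrt(2*alpha/pi)
= sqrt(2 * 2.929 / pi)
= 1.365525
A = sqrt(1.365525)
= 1.1686

1.1686


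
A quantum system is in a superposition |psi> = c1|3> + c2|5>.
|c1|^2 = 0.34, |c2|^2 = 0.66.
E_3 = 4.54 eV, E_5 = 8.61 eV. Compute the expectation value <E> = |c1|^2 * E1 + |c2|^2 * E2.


<E> = |c1|^2 * E1 + |c2|^2 * E2
= 0.34 * 4.54 + 0.66 * 8.61
= 1.5436 + 5.6826
= 7.2262 eV

7.2262


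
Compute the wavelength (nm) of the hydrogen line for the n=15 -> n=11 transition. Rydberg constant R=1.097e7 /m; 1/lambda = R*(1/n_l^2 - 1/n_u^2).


1/lambda = R * (1/n_l^2 - 1/n_u^2)
= 1.097e7 * (1/11^2 - 1/15^2)
= 1.097e7 * (0.008264 - 0.004444)
= 1.097e7 * 0.00382
= 4.1906e+04 /m
lambda = 1 / 4.1906e+04 = 23863.1583 nm

23863.1583


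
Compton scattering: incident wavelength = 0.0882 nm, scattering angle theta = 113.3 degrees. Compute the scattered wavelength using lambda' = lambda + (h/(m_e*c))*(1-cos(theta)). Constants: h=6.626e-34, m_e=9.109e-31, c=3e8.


Compton wavelength: h/(m_e*c) = 2.4247e-12 m
d_lambda = 2.4247e-12 * (1 - cos(113.3 deg))
= 2.4247e-12 * 1.395546
= 3.3838e-12 m = 0.003384 nm
lambda' = 0.0882 + 0.003384
= 0.091584 nm

0.091584


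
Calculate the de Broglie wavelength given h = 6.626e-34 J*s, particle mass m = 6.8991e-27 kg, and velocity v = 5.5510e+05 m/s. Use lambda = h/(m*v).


lambda = h / (m * v)
= 6.626e-34 / (6.8991e-27 * 5.5510e+05)
= 6.626e-34 / 3.8297e-21
= 1.7302e-13 m

1.7302e-13


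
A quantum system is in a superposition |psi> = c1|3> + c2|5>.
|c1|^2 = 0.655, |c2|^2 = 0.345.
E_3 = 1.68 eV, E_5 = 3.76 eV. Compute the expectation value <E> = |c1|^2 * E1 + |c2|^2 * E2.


<E> = |c1|^2 * E1 + |c2|^2 * E2
= 0.655 * 1.68 + 0.345 * 3.76
= 1.1004 + 1.2972
= 2.3976 eV

2.3976


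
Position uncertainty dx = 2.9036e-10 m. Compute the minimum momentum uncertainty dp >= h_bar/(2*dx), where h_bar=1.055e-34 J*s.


dp = h_bar / (2 * dx)
= 1.055e-34 / (2 * 2.9036e-10)
= 1.055e-34 / 5.8072e-10
= 1.8167e-25 kg*m/s

1.8167e-25


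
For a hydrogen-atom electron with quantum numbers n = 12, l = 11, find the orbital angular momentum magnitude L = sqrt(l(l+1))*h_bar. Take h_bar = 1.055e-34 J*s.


L = sqrt(l*(l+1)) * h_bar
= sqrt(11 * 12) * 1.055e-34
= sqrt(132) * 1.055e-34
= 11.4891 * 1.055e-34
= 1.2121e-33 J*s

1.2121e-33


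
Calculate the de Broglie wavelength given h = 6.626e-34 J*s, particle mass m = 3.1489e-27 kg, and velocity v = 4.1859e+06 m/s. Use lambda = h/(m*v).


lambda = h / (m * v)
= 6.626e-34 / (3.1489e-27 * 4.1859e+06)
= 6.626e-34 / 1.3181e-20
= 5.0269e-14 m

5.0269e-14


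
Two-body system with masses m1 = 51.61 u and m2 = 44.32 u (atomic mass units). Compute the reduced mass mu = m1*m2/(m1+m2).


mu = m1 * m2 / (m1 + m2)
= 51.61 * 44.32 / (51.61 + 44.32)
= 2287.3552 / 95.93
= 23.844 u

23.844


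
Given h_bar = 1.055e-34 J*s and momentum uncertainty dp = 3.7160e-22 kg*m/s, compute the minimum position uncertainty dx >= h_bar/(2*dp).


dx = h_bar / (2 * dp)
= 1.055e-34 / (2 * 3.7160e-22)
= 1.055e-34 / 7.4320e-22
= 1.4195e-13 m

1.4195e-13


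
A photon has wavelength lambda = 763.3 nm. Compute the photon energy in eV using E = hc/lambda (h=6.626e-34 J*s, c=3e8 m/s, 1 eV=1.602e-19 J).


E = hc / lambda
= (6.626e-34)(3e8) / (763.3e-9)
= 1.9878e-25 / 7.6330e-07
= 2.6042e-19 J
Converting to eV: 2.6042e-19 / 1.602e-19
= 1.6256 eV

1.6256


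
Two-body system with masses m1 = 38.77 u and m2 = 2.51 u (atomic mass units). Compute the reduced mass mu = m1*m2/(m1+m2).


mu = m1 * m2 / (m1 + m2)
= 38.77 * 2.51 / (38.77 + 2.51)
= 97.3127 / 41.28
= 2.3574 u

2.3574


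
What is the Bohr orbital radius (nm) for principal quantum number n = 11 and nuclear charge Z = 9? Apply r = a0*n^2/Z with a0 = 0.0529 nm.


r = a0 * n^2 / Z
= 0.0529 * 11^2 / 9
= 0.0529 * 121 / 9
= 0.7112 nm

0.7112


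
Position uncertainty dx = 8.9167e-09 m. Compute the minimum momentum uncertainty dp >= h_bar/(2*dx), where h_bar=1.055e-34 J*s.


dp = h_bar / (2 * dx)
= 1.055e-34 / (2 * 8.9167e-09)
= 1.055e-34 / 1.7833e-08
= 5.9159e-27 kg*m/s

5.9159e-27


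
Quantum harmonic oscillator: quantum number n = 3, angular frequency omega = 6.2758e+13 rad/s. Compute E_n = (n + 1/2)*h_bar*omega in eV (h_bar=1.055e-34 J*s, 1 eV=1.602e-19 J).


E = (n + 1/2) * h_bar * omega
= (3 + 0.5) * 1.055e-34 * 6.2758e+13
= 3.5 * 6.6210e-21
= 2.3173e-20 J
= 0.1447 eV

0.1447


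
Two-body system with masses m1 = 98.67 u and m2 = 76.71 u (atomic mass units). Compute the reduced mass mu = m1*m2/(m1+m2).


mu = m1 * m2 / (m1 + m2)
= 98.67 * 76.71 / (98.67 + 76.71)
= 7568.9757 / 175.38
= 43.1576 u

43.1576


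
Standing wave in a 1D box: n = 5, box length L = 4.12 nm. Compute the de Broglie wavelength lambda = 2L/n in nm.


lambda = 2L / n
= 2 * 4.12 / 5
= 8.24 / 5
= 1.648 nm

1.648


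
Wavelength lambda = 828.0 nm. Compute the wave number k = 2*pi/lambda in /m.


k = 2 * pi / lambda
= 6.2832 / (828.0e-9)
= 6.2832 / 8.2800e-07
= 7.5884e+06 /m

7.5884e+06


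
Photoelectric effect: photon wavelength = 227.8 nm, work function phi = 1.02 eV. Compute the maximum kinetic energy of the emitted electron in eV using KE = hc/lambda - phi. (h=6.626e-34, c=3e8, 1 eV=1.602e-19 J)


E_photon = hc / lambda
= (6.626e-34)(3e8) / (227.8e-9)
= 8.7261e-19 J
= 5.447 eV
KE = E_photon - phi
= 5.447 - 1.02
= 4.427 eV

4.427


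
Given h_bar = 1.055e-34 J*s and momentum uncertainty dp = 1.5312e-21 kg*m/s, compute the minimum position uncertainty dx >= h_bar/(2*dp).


dx = h_bar / (2 * dp)
= 1.055e-34 / (2 * 1.5312e-21)
= 1.055e-34 / 3.0624e-21
= 3.4450e-14 m

3.4450e-14


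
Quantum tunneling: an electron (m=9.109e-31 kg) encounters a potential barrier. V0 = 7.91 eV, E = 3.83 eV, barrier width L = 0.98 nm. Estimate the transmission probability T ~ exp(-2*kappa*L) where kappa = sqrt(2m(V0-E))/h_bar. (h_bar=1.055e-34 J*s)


V0 - E = 4.08 eV = 6.5362e-19 J
kappa = sqrt(2 * m * (V0-E)) / h_bar
= sqrt(2 * 9.109e-31 * 6.5362e-19) / 1.055e-34
= 1.0343e+10 /m
2*kappa*L = 2 * 1.0343e+10 * 0.98e-9
= 20.2729
T = exp(-20.2729) = 1.568929e-09

1.568929e-09


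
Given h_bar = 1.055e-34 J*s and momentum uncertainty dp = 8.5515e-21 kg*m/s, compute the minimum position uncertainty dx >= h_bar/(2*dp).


dx = h_bar / (2 * dp)
= 1.055e-34 / (2 * 8.5515e-21)
= 1.055e-34 / 1.7103e-20
= 6.1685e-15 m

6.1685e-15


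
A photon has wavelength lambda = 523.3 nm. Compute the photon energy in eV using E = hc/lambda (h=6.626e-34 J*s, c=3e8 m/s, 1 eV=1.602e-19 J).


E = hc / lambda
= (6.626e-34)(3e8) / (523.3e-9)
= 1.9878e-25 / 5.2330e-07
= 3.7986e-19 J
Converting to eV: 3.7986e-19 / 1.602e-19
= 2.3712 eV

2.3712


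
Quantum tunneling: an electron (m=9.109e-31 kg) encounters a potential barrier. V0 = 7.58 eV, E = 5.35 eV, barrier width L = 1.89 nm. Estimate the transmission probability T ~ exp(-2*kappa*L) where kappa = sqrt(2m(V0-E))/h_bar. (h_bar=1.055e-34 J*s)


V0 - E = 2.23 eV = 3.5725e-19 J
kappa = sqrt(2 * m * (V0-E)) / h_bar
= sqrt(2 * 9.109e-31 * 3.5725e-19) / 1.055e-34
= 7.6468e+09 /m
2*kappa*L = 2 * 7.6468e+09 * 1.89e-9
= 28.905
T = exp(-28.905) = 2.797089e-13

2.797089e-13


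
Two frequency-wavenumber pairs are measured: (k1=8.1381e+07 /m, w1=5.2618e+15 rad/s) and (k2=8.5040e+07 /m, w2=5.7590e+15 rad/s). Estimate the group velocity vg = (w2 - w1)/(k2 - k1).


vg = (w2 - w1) / (k2 - k1)
= (5.7590e+15 - 5.2618e+15) / (8.5040e+07 - 8.1381e+07)
= 4.9720e+14 / 3.6590e+06
= 1.3588e+08 m/s

1.3588e+08


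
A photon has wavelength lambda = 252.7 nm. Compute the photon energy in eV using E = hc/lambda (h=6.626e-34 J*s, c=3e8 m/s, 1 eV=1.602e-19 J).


E = hc / lambda
= (6.626e-34)(3e8) / (252.7e-9)
= 1.9878e-25 / 2.5270e-07
= 7.8662e-19 J
Converting to eV: 7.8662e-19 / 1.602e-19
= 4.9103 eV

4.9103


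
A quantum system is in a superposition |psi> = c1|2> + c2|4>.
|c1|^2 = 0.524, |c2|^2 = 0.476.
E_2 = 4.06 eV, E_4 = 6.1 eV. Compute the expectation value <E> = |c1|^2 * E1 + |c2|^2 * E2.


<E> = |c1|^2 * E1 + |c2|^2 * E2
= 0.524 * 4.06 + 0.476 * 6.1
= 2.1274 + 2.9036
= 5.031 eV

5.031


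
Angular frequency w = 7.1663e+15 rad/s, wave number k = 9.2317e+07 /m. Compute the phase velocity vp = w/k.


vp = w / k
= 7.1663e+15 / 9.2317e+07
= 7.7627e+07 m/s

7.7627e+07


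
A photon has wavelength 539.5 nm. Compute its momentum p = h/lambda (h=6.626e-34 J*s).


p = h / lambda
= 6.626e-34 / (539.5e-9)
= 6.626e-34 / 5.3950e-07
= 1.2282e-27 kg*m/s

1.2282e-27


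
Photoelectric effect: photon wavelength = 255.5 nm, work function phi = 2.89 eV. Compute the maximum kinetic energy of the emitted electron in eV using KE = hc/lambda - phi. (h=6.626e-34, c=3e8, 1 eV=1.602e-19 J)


E_photon = hc / lambda
= (6.626e-34)(3e8) / (255.5e-9)
= 7.7800e-19 J
= 4.8565 eV
KE = E_photon - phi
= 4.8565 - 2.89
= 1.9665 eV

1.9665


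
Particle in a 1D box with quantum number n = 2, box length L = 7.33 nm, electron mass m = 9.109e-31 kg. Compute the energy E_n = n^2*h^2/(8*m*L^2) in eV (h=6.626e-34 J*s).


E = n^2 * h^2 / (8 * m * L^2)
= 2^2 * (6.626e-34)^2 / (8 * 9.109e-31 * (7.33e-9)^2)
= 4 * 4.3904e-67 / (8 * 9.109e-31 * 5.3729e-17)
= 4.4853e-21 J
= 0.028 eV

0.028


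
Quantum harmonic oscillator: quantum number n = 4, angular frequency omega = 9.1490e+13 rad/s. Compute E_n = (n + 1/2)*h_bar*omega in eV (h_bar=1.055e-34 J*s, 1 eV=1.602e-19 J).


E = (n + 1/2) * h_bar * omega
= (4 + 0.5) * 1.055e-34 * 9.1490e+13
= 4.5 * 9.6522e-21
= 4.3435e-20 J
= 0.2711 eV

0.2711


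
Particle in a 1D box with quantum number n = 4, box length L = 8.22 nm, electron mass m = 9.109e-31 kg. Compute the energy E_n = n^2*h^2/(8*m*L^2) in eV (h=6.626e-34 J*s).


E = n^2 * h^2 / (8 * m * L^2)
= 4^2 * (6.626e-34)^2 / (8 * 9.109e-31 * (8.22e-9)^2)
= 16 * 4.3904e-67 / (8 * 9.109e-31 * 6.7568e-17)
= 1.4267e-20 J
= 0.0891 eV

0.0891


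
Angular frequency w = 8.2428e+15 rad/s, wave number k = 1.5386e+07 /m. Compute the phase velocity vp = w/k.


vp = w / k
= 8.2428e+15 / 1.5386e+07
= 5.3573e+08 m/s

5.3573e+08


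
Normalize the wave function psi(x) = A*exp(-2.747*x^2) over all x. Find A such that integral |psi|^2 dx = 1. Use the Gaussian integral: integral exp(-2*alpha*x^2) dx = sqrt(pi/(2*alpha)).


integral |psi|^2 dx = A^2 * sqrt(pi/(2*alpha)) = 1
A^2 = sqrt(2*alpha/pi)
= sqrt(2 * 2.747 / pi)
= 1.32242
A = sqrt(1.32242)
= 1.15

1.15


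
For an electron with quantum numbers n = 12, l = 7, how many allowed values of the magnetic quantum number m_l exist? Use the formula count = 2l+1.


m_l ranges from -l to +l in integer steps
So m_l goes from -7 to +7
Count = 2l + 1 = 2*7 + 1
= 15

15


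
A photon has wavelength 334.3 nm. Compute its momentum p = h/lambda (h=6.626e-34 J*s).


p = h / lambda
= 6.626e-34 / (334.3e-9)
= 6.626e-34 / 3.3430e-07
= 1.9821e-27 kg*m/s

1.9821e-27


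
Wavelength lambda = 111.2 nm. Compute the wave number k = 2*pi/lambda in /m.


k = 2 * pi / lambda
= 6.2832 / (111.2e-9)
= 6.2832 / 1.1120e-07
= 5.6503e+07 /m

5.6503e+07


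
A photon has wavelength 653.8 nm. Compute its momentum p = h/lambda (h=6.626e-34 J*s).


p = h / lambda
= 6.626e-34 / (653.8e-9)
= 6.626e-34 / 6.5380e-07
= 1.0135e-27 kg*m/s

1.0135e-27


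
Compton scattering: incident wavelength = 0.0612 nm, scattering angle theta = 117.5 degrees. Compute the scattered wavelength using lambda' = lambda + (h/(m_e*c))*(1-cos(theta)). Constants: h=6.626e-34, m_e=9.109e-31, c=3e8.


Compton wavelength: h/(m_e*c) = 2.4247e-12 m
d_lambda = 2.4247e-12 * (1 - cos(117.5 deg))
= 2.4247e-12 * 1.461749
= 3.5443e-12 m = 0.003544 nm
lambda' = 0.0612 + 0.003544
= 0.064744 nm

0.064744


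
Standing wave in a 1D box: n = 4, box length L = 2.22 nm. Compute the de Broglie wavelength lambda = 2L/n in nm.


lambda = 2L / n
= 2 * 2.22 / 4
= 4.44 / 4
= 1.11 nm

1.11


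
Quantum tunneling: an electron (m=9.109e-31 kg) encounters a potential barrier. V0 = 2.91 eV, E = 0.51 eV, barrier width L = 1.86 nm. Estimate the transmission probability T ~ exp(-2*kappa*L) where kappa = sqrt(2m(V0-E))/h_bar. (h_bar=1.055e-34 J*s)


V0 - E = 2.4 eV = 3.8448e-19 J
kappa = sqrt(2 * m * (V0-E)) / h_bar
= sqrt(2 * 9.109e-31 * 3.8448e-19) / 1.055e-34
= 7.9330e+09 /m
2*kappa*L = 2 * 7.9330e+09 * 1.86e-9
= 29.5106
T = exp(-29.5106) = 1.526578e-13

1.526578e-13


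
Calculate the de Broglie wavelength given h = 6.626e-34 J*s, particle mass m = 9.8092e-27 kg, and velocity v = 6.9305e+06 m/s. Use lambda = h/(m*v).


lambda = h / (m * v)
= 6.626e-34 / (9.8092e-27 * 6.9305e+06)
= 6.626e-34 / 6.7983e-20
= 9.7466e-15 m

9.7466e-15


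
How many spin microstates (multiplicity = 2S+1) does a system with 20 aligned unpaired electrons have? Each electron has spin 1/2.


Total spin S = N * (1/2) = 20 * 0.5 = 10.0
Spin multiplicity = 2S + 1
= 2 * 10.0 + 1
= 21

21


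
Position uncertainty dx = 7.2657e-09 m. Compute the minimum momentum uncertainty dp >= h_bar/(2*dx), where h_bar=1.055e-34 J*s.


dp = h_bar / (2 * dx)
= 1.055e-34 / (2 * 7.2657e-09)
= 1.055e-34 / 1.4531e-08
= 7.2601e-27 kg*m/s

7.2601e-27


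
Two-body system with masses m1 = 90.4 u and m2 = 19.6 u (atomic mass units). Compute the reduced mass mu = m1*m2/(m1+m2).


mu = m1 * m2 / (m1 + m2)
= 90.4 * 19.6 / (90.4 + 19.6)
= 1771.84 / 110.0
= 16.1076 u

16.1076


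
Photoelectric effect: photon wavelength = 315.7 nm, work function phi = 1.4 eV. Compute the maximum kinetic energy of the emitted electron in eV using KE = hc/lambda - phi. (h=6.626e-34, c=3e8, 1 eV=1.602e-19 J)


E_photon = hc / lambda
= (6.626e-34)(3e8) / (315.7e-9)
= 6.2965e-19 J
= 3.9304 eV
KE = E_photon - phi
= 3.9304 - 1.4
= 2.5304 eV

2.5304


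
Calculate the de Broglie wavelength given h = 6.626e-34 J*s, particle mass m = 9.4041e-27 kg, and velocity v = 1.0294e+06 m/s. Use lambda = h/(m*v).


lambda = h / (m * v)
= 6.626e-34 / (9.4041e-27 * 1.0294e+06)
= 6.626e-34 / 9.6806e-21
= 6.8446e-14 m

6.8446e-14


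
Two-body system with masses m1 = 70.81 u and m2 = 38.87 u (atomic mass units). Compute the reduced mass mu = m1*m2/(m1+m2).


mu = m1 * m2 / (m1 + m2)
= 70.81 * 38.87 / (70.81 + 38.87)
= 2752.3847 / 109.68
= 25.0947 u

25.0947


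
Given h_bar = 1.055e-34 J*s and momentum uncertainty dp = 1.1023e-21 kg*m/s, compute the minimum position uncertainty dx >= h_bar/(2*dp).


dx = h_bar / (2 * dp)
= 1.055e-34 / (2 * 1.1023e-21)
= 1.055e-34 / 2.2046e-21
= 4.7854e-14 m

4.7854e-14


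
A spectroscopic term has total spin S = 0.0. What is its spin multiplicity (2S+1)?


Spin multiplicity = 2S + 1
= 2 * 0.0 + 1
= 0.0 + 1
= 1

1


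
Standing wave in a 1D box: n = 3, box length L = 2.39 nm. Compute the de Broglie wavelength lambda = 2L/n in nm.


lambda = 2L / n
= 2 * 2.39 / 3
= 4.78 / 3
= 1.5933 nm

1.5933


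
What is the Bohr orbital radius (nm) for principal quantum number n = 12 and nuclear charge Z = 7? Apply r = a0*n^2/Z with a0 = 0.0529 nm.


r = a0 * n^2 / Z
= 0.0529 * 12^2 / 7
= 0.0529 * 144 / 7
= 1.0882 nm

1.0882


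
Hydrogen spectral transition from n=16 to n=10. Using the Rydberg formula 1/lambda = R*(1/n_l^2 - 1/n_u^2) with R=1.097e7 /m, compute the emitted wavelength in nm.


1/lambda = R * (1/n_l^2 - 1/n_u^2)
= 1.097e7 * (1/10^2 - 1/16^2)
= 1.097e7 * (0.01 - 0.003906)
= 1.097e7 * 0.006094
= 6.6848e+04 /m
lambda = 1 / 6.6848e+04 = 14959.2128 nm

14959.2128


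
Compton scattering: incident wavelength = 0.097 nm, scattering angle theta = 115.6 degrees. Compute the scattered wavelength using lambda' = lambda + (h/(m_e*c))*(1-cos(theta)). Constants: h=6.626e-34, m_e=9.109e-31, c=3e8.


Compton wavelength: h/(m_e*c) = 2.4247e-12 m
d_lambda = 2.4247e-12 * (1 - cos(115.6 deg))
= 2.4247e-12 * 1.432086
= 3.4724e-12 m = 0.003472 nm
lambda' = 0.097 + 0.003472
= 0.100472 nm

0.100472


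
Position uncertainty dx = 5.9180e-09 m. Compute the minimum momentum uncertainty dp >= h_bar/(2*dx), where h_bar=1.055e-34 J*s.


dp = h_bar / (2 * dx)
= 1.055e-34 / (2 * 5.9180e-09)
= 1.055e-34 / 1.1836e-08
= 8.9135e-27 kg*m/s

8.9135e-27


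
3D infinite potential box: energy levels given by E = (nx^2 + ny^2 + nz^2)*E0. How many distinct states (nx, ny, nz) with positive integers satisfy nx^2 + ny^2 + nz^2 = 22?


Enumerate all (nx, ny, nz) with nx^2 + ny^2 + nz^2 = 22:
(2,3,3)
(3,2,3)
(3,3,2)
Total degeneracy = 3

3


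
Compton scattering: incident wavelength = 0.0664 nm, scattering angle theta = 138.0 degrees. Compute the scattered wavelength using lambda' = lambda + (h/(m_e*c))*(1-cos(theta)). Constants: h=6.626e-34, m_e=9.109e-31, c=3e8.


Compton wavelength: h/(m_e*c) = 2.4247e-12 m
d_lambda = 2.4247e-12 * (1 - cos(138.0 deg))
= 2.4247e-12 * 1.743145
= 4.2266e-12 m = 0.004227 nm
lambda' = 0.0664 + 0.004227
= 0.070627 nm

0.070627


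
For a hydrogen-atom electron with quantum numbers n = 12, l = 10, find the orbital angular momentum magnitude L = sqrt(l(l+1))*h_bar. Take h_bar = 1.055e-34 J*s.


L = sqrt(l*(l+1)) * h_bar
= sqrt(10 * 11) * 1.055e-34
= sqrt(110) * 1.055e-34
= 10.4881 * 1.055e-34
= 1.1065e-33 J*s

1.1065e-33


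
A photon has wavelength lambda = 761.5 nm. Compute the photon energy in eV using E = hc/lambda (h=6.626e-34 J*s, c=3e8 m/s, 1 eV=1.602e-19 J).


E = hc / lambda
= (6.626e-34)(3e8) / (761.5e-9)
= 1.9878e-25 / 7.6150e-07
= 2.6104e-19 J
Converting to eV: 2.6104e-19 / 1.602e-19
= 1.6294 eV

1.6294


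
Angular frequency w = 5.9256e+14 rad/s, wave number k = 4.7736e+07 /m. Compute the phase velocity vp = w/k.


vp = w / k
= 5.9256e+14 / 4.7736e+07
= 1.2413e+07 m/s

1.2413e+07


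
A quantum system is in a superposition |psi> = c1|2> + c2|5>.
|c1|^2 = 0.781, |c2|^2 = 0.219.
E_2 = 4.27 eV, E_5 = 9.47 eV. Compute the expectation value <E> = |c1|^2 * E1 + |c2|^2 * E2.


<E> = |c1|^2 * E1 + |c2|^2 * E2
= 0.781 * 4.27 + 0.219 * 9.47
= 3.3349 + 2.0739
= 5.4088 eV

5.4088


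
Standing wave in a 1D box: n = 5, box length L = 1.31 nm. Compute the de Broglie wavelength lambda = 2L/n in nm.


lambda = 2L / n
= 2 * 1.31 / 5
= 2.62 / 5
= 0.524 nm

0.524


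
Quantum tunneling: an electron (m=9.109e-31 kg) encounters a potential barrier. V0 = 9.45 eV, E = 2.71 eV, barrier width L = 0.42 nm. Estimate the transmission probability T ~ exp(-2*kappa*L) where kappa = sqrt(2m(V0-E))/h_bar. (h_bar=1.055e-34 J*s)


V0 - E = 6.74 eV = 1.0797e-18 J
kappa = sqrt(2 * m * (V0-E)) / h_bar
= sqrt(2 * 9.109e-31 * 1.0797e-18) / 1.055e-34
= 1.3294e+10 /m
2*kappa*L = 2 * 1.3294e+10 * 0.42e-9
= 11.167
T = exp(-11.167) = 1.413230e-05

1.413230e-05


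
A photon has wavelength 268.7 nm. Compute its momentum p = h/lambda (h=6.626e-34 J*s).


p = h / lambda
= 6.626e-34 / (268.7e-9)
= 6.626e-34 / 2.6870e-07
= 2.4659e-27 kg*m/s

2.4659e-27


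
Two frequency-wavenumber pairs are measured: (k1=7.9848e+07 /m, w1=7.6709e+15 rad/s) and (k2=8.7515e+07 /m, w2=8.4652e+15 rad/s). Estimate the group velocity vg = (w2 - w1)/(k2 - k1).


vg = (w2 - w1) / (k2 - k1)
= (8.4652e+15 - 7.6709e+15) / (8.7515e+07 - 7.9848e+07)
= 7.9430e+14 / 7.6670e+06
= 1.0360e+08 m/s

1.0360e+08


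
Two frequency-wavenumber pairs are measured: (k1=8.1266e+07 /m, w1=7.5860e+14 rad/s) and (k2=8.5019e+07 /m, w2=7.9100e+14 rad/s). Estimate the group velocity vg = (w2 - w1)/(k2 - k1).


vg = (w2 - w1) / (k2 - k1)
= (7.9100e+14 - 7.5860e+14) / (8.5019e+07 - 8.1266e+07)
= 3.2400e+13 / 3.7530e+06
= 8.6331e+06 m/s

8.6331e+06


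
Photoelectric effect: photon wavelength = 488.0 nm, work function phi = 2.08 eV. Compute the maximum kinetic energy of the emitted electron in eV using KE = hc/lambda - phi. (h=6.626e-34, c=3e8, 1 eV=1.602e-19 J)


E_photon = hc / lambda
= (6.626e-34)(3e8) / (488.0e-9)
= 4.0734e-19 J
= 2.5427 eV
KE = E_photon - phi
= 2.5427 - 2.08
= 0.4627 eV

0.4627


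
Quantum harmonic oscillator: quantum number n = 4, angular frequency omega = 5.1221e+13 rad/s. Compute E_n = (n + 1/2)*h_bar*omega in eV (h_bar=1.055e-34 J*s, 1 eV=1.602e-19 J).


E = (n + 1/2) * h_bar * omega
= (4 + 0.5) * 1.055e-34 * 5.1221e+13
= 4.5 * 5.4038e-21
= 2.4317e-20 J
= 0.1518 eV

0.1518


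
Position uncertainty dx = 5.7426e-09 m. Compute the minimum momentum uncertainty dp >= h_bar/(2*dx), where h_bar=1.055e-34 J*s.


dp = h_bar / (2 * dx)
= 1.055e-34 / (2 * 5.7426e-09)
= 1.055e-34 / 1.1485e-08
= 9.1857e-27 kg*m/s

9.1857e-27


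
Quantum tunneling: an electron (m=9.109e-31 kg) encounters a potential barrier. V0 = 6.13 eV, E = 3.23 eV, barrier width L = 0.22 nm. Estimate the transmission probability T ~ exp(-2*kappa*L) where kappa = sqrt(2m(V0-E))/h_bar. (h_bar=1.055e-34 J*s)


V0 - E = 2.9 eV = 4.6458e-19 J
kappa = sqrt(2 * m * (V0-E)) / h_bar
= sqrt(2 * 9.109e-31 * 4.6458e-19) / 1.055e-34
= 8.7202e+09 /m
2*kappa*L = 2 * 8.7202e+09 * 0.22e-9
= 3.8369
T = exp(-3.8369) = 2.156027e-02

2.156027e-02


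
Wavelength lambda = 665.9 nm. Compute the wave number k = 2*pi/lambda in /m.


k = 2 * pi / lambda
= 6.2832 / (665.9e-9)
= 6.2832 / 6.6590e-07
= 9.4356e+06 /m

9.4356e+06


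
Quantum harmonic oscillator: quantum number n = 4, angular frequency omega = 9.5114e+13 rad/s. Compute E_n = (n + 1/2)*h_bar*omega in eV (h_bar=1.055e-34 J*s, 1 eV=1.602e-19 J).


E = (n + 1/2) * h_bar * omega
= (4 + 0.5) * 1.055e-34 * 9.5114e+13
= 4.5 * 1.0035e-20
= 4.5155e-20 J
= 0.2819 eV

0.2819


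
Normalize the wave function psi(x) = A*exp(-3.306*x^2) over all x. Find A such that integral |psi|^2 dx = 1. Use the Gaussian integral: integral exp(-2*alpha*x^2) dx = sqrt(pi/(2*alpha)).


integral |psi|^2 dx = A^2 * sqrt(pi/(2*alpha)) = 1
A^2 = sqrt(2*alpha/pi)
= sqrt(2 * 3.306 / pi)
= 1.450746
A = sqrt(1.450746)
= 1.2045

1.2045


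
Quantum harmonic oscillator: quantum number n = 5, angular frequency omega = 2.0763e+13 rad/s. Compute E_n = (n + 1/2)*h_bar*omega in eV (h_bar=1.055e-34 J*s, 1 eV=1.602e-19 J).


E = (n + 1/2) * h_bar * omega
= (5 + 0.5) * 1.055e-34 * 2.0763e+13
= 5.5 * 2.1905e-21
= 1.2048e-20 J
= 0.0752 eV

0.0752
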